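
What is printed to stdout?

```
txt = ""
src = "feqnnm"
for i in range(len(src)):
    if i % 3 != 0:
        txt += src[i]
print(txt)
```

eqnm

i=0: skip
i=1: add 'e' → 'e'
i=2: add 'q' → 'eq'
i=3: skip
i=4: add 'n' → 'eqn'
i=5: add 'm' → 'eqnm'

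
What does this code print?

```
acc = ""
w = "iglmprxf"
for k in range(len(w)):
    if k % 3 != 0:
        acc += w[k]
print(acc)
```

k=0: skip
k=1: add 'g' → 'g'
k=2: add 'l' → 'gl'
k=3: skip
k=4: add 'p' → 'glp'
k=5: add 'r' → 'glpr'
k=6: skip
k=7: add 'f' → 'glprf'

glprf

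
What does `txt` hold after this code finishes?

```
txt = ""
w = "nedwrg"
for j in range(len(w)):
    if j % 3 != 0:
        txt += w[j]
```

'edrg'

j=0: skip
j=1: add 'e' → 'e'
j=2: add 'd' → 'ed'
j=3: skip
j=4: add 'r' → 'edr'
j=5: add 'g' → 'edrg'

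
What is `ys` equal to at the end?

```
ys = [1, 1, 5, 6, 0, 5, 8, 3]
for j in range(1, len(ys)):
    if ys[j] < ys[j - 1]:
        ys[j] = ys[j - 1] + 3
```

j=1: 1>=1, unchanged → [1, 1, 5, 6, 0, 5, 8, 3]
j=2: 5>=1, unchanged → [1, 1, 5, 6, 0, 5, 8, 3]
j=3: 6>=5, unchanged → [1, 1, 5, 6, 0, 5, 8, 3]
j=4: 0<6, ys[4] = 6+3 = 9 → [1, 1, 5, 6, 9, 5, 8, 3]
j=5: 5<9, ys[5] = 9+3 = 12 → [1, 1, 5, 6, 9, 12, 8, 3]
j=6: 8<12, ys[6] = 12+3 = 15 → [1, 1, 5, 6, 9, 12, 15, 3]
j=7: 3<15, ys[7] = 15+3 = 18 → [1, 1, 5, 6, 9, 12, 15, 18]

[1, 1, 5, 6, 9, 12, 15, 18]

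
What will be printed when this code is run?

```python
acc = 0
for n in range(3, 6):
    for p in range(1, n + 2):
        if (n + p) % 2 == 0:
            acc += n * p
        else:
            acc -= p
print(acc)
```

n=3,p=1: even sum, acc = 0+3 = 3
n=3,p=2: odd sum, acc = 3-2 = 1
n=3,p=3: even sum, acc = 1+9 = 10
n=3,p=4: odd sum, acc = 10-4 = 6
n=4,p=1: odd sum, acc = 6-1 = 5
n=4,p=2: even sum, acc = 5+8 = 13
n=4,p=3: odd sum, acc = 13-3 = 10
n=4,p=4: even sum, acc = 10+16 = 26
n=4,p=5: odd sum, acc = 26-5 = 21
n=5,p=1: even sum, acc = 21+5 = 26
n=5,p=2: odd sum, acc = 26-2 = 24
n=5,p=3: even sum, acc = 24+15 = 39
n=5,p=4: odd sum, acc = 39-4 = 35
n=5,p=5: even sum, acc = 35+25 = 60
n=5,p=6: odd sum, acc = 60-6 = 54

54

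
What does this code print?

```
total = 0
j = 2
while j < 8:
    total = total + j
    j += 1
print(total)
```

27

j=2: total = 0+2 = 2
j=3: total = 2+3 = 5
j=4: total = 5+4 = 9
j=5: total = 9+5 = 14
j=6: total = 14+6 = 20
j=7: total = 20+7 = 27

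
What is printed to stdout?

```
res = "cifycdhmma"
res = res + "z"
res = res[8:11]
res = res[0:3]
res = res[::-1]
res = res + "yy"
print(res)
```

+ 'z' → 'cifycdhmmaz'
slice [8:11] → 'maz'
slice [0:3] → 'maz'
reverse → 'zam'
+ 'yy' → 'zamyy'

zamyy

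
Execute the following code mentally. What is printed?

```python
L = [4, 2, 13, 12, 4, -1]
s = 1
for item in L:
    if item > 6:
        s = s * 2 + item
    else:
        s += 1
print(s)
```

52

item=4: not >6, s = 1+1 = 2
item=2: not >6, s = 2+1 = 3
item=13: >6, s = 3*2+13 = 19
item=12: >6, s = 19*2+12 = 50
item=4: not >6, s = 50+1 = 51
item=-1: not >6, s = 51+1 = 52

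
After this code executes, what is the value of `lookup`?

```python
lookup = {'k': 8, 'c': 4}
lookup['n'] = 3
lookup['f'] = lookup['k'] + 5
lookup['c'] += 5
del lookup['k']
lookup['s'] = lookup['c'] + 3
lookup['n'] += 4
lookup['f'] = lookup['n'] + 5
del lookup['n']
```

{'c': 9, 'f': 12, 's': 12}

lookup['n'] = 3 → {'k': 8, 'c': 4, 'n': 3}
lookup['f'] = lookup['k']+5 = 13 → {'k': 8, 'c': 4, 'n': 3, 'f': 13}
lookup['c'] = 4+5 = 9 → {'k': 8, 'c': 9, 'n': 3, 'f': 13}
del 'k' → {'c': 9, 'n': 3, 'f': 13}
lookup['s'] = lookup['c']+3 = 12 → {'c': 9, 'n': 3, 'f': 13, 's': 12}
lookup['n'] = 3+4 = 7 → {'c': 9, 'n': 7, 'f': 13, 's': 12}
lookup['f'] = lookup['n']+5 = 12 → {'c': 9, 'n': 7, 'f': 12, 's': 12}
del 'n' → {'c': 9, 'f': 12, 's': 12}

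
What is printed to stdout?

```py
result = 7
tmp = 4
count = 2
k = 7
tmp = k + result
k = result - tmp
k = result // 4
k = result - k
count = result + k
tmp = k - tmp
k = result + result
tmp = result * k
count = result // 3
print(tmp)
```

98

tmp = 7+7 = 14
k = 7-14 = -7
k = 7//4 = 1
k = 7-1 = 6
count = 7+6 = 13
tmp = 6-14 = -8
k = 7+7 = 14
tmp = 7*14 = 98
count = 7//3 = 2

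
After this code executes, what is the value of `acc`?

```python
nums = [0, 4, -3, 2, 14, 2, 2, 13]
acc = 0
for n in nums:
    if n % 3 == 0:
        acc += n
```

n=0: %3==0, acc = 0+0 = 0
n=4: not %3==0
n=-3: %3==0, acc = 0+(-3) = -3
n=2: not %3==0
n=14: not %3==0
n=2: not %3==0
n=2: not %3==0
n=13: not %3==0

-3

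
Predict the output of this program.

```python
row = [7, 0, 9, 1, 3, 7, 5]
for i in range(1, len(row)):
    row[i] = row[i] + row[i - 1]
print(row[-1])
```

i=1: row[1] = 0+7 = 7 → [7, 7, 9, 1, 3, 7, 5]
i=2: row[2] = 9+7 = 16 → [7, 7, 16, 1, 3, 7, 5]
i=3: row[3] = 1+16 = 17 → [7, 7, 16, 17, 3, 7, 5]
i=4: row[4] = 3+17 = 20 → [7, 7, 16, 17, 20, 7, 5]
i=5: row[5] = 7+20 = 27 → [7, 7, 16, 17, 20, 27, 5]
i=6: row[6] = 5+27 = 32 → [7, 7, 16, 17, 20, 27, 32]

32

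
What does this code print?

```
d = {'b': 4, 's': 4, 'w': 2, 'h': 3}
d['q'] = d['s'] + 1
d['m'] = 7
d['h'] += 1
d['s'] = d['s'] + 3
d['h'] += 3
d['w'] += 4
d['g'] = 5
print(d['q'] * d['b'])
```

d['q'] = d['s']+1 = 5 → {'b': 4, 's': 4, 'w': 2, 'h': 3, 'q': 5}
d['m'] = 7 → {'b': 4, 's': 4, 'w': 2, 'h': 3, 'q': 5, 'm': 7}
d['h'] = 3+1 = 4 → {'b': 4, 's': 4, 'w': 2, 'h': 4, 'q': 5, 'm': 7}
d['s'] = d['s']+3 = 7 → {'b': 4, 's': 7, 'w': 2, 'h': 4, 'q': 5, 'm': 7}
d['h'] = 4+3 = 7 → {'b': 4, 's': 7, 'w': 2, 'h': 7, 'q': 5, 'm': 7}
d['w'] = 2+4 = 6 → {'b': 4, 's': 7, 'w': 6, 'h': 7, 'q': 5, 'm': 7}
d['g'] = 5 → {'b': 4, 's': 7, 'w': 6, 'h': 7, 'q': 5, 'm': 7, 'g': 5}
d['q']*d['b'] = 5*4 = 20

20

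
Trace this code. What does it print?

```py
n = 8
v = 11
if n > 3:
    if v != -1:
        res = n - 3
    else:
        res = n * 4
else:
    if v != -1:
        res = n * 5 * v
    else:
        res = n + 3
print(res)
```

n=8, v=11
n > 3 is True; v != -1 is True
→ res = n - 3 = 5

5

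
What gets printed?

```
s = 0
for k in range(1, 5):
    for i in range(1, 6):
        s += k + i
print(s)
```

110

k=1,i=1: s = 0+2 = 2
k=1,i=2: s = 2+3 = 5
k=1,i=3: s = 5+4 = 9
k=1,i=4: s = 9+5 = 14
k=1,i=5: s = 14+6 = 20
k=2,i=1: s = 20+3 = 23
k=2,i=2: s = 23+4 = 27
k=2,i=3: s = 27+5 = 32
k=2,i=4: s = 32+6 = 38
k=2,i=5: s = 38+7 = 45
k=3,i=1: s = 45+4 = 49
k=3,i=2: s = 49+5 = 54
k=3,i=3: s = 54+6 = 60
k=3,i=4: s = 60+7 = 67
k=3,i=5: s = 67+8 = 75
k=4,i=1: s = 75+5 = 80
k=4,i=2: s = 80+6 = 86
k=4,i=3: s = 86+7 = 93
k=4,i=4: s = 93+8 = 101
k=4,i=5: s = 101+9 = 110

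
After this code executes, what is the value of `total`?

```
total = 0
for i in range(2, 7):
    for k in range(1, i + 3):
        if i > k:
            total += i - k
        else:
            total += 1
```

i=2,k=1: 2>1, total = 0+1 = 1
i=2,k=2: not 2>2, total = 1+1 = 2
i=2,k=3: not 2>3, total = 2+1 = 3
i=2,k=4: not 2>4, total = 3+1 = 4
i=3,k=1: 3>1, total = 4+2 = 6
i=3,k=2: 3>2, total = 6+1 = 7
i=3,k=3: not 3>3, total = 7+1 = 8
i=3,k=4: not 3>4, total = 8+1 = 9
i=3,k=5: not 3>5, total = 9+1 = 10
i=4,k=1: 4>1, total = 10+3 = 13
i=4,k=2: 4>2, total = 13+2 = 15
i=4,k=3: 4>3, total = 15+1 = 16
i=4,k=4: not 4>4, total = 16+1 = 17
i=4,k=5: not 4>5, total = 17+1 = 18
i=4,k=6: not 4>6, total = 18+1 = 19
i=5,k=1: 5>1, total = 19+4 = 23
i=5,k=2: 5>2, total = 23+3 = 26
i=5,k=3: 5>3, total = 26+2 = 28
i=5,k=4: 5>4, total = 28+1 = 29
i=5,k=5: not 5>5, total = 29+1 = 30
i=5,k=6: not 5>6, total = 30+1 = 31
i=5,k=7: not 5>7, total = 31+1 = 32
i=6,k=1: 6>1, total = 32+5 = 37
i=6,k=2: 6>2, total = 37+4 = 41
i=6,k=3: 6>3, total = 41+3 = 44
i=6,k=4: 6>4, total = 44+2 = 46
i=6,k=5: 6>5, total = 46+1 = 47
i=6,k=6: not 6>6, total = 47+1 = 48
i=6,k=7: not 6>7, total = 48+1 = 49
i=6,k=8: not 6>8, total = 49+1 = 50

50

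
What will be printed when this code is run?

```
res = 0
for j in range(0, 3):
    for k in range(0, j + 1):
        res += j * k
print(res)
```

j=0,k=0: res = 0+0 = 0
j=1,k=0: res = 0+0 = 0
j=1,k=1: res = 0+1 = 1
j=2,k=0: res = 1+0 = 1
j=2,k=1: res = 1+2 = 3
j=2,k=2: res = 3+4 = 7

7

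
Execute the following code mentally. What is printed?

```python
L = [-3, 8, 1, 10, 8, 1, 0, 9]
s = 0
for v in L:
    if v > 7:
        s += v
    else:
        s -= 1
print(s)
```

v=-3: not >7, s = 0-1 = -1
v=8: >7, s = (-1)+8 = 7
v=1: not >7, s = 7-1 = 6
v=10: >7, s = 6+10 = 16
v=8: >7, s = 16+8 = 24
v=1: not >7, s = 24-1 = 23
v=0: not >7, s = 23-1 = 22
v=9: >7, s = 22+9 = 31

31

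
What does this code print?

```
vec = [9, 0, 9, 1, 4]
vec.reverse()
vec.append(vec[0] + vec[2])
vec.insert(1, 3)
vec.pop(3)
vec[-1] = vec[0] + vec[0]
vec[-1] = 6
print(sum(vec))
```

23

reverse → [4, 1, 9, 0, 9]
append vec[0]+vec[2] = 4+9 = 13 → [4, 1, 9, 0, 9, 13]
insert 3 at 1 → [4, 3, 1, 9, 0, 9, 13]
pop(3) removes 9 → [4, 3, 1, 0, 9, 13]
vec[-1] = vec[0]+vec[0] = 4+4 = 8 → [4, 3, 1, 0, 9, 8]
vec[-1] = 6 → [4, 3, 1, 0, 9, 6]
sum = 23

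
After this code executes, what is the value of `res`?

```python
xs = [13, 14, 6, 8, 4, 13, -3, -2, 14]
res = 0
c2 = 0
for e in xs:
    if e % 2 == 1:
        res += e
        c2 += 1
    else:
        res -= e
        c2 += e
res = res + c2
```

e=13: odd, res = 0+13 = 13; c2=1
e=14: not odd, res = 13-14 = -1; c2=15
e=6: not odd, res = (-1)-6 = -7; c2=21
e=8: not odd, res = (-7)-8 = -15; c2=29
e=4: not odd, res = (-15)-4 = -19; c2=33
e=13: odd, res = (-19)+13 = -6; c2=34
e=-3: odd, res = (-6)+(-3) = -9; c2=35
e=-2: not odd, res = (-9)-(-2) = -7; c2=33
e=14: not odd, res = (-7)-14 = -21; c2=47
res+c2 = (-21)+47 = 26

26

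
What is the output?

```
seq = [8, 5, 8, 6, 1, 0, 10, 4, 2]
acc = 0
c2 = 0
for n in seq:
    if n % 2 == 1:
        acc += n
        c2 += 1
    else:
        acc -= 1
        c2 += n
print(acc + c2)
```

n=8: not odd, acc = 0-1 = -1; c2=8
n=5: odd, acc = (-1)+5 = 4; c2=9
n=8: not odd, acc = 4-1 = 3; c2=17
n=6: not odd, acc = 3-1 = 2; c2=23
n=1: odd, acc = 2+1 = 3; c2=24
n=0: not odd, acc = 3-1 = 2; c2=24
n=10: not odd, acc = 2-1 = 1; c2=34
n=4: not odd, acc = 1-1 = 0; c2=38
n=2: not odd, acc = 0-1 = -1; c2=40
acc+c2 = (-1)+40 = 39

39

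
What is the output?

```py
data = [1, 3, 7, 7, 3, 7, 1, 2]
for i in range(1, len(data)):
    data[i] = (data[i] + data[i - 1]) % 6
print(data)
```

i=1: data[1] = (3+1)%6 = 4 → [1, 4, 7, 7, 3, 7, 1, 2]
i=2: data[2] = (7+4)%6 = 5 → [1, 4, 5, 7, 3, 7, 1, 2]
i=3: data[3] = (7+5)%6 = 0 → [1, 4, 5, 0, 3, 7, 1, 2]
i=4: data[4] = (3+0)%6 = 3 → [1, 4, 5, 0, 3, 7, 1, 2]
i=5: data[5] = (7+3)%6 = 4 → [1, 4, 5, 0, 3, 4, 1, 2]
i=6: data[6] = (1+4)%6 = 5 → [1, 4, 5, 0, 3, 4, 5, 2]
i=7: data[7] = (2+5)%6 = 1 → [1, 4, 5, 0, 3, 4, 5, 1]

[1, 4, 5, 0, 3, 4, 5, 1]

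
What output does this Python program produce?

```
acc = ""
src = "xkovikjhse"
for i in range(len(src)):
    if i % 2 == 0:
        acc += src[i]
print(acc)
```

i=0: add 'x' → 'x'
i=1: skip
i=2: add 'o' → 'xo'
i=3: skip
i=4: add 'i' → 'xoi'
i=5: skip
i=6: add 'j' → 'xoij'
i=7: skip
i=8: add 's' → 'xoijs'
i=9: skip

xoijs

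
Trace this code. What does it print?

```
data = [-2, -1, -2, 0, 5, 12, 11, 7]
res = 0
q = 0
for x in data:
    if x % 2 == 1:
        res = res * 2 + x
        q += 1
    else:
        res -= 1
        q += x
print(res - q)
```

x=-2: not odd, res = 0-1 = -1; q=-2
x=-1: odd, res = (-1)*2+(-1) = -3; q=-1
x=-2: not odd, res = (-3)-1 = -4; q=-3
x=0: not odd, res = (-4)-1 = -5; q=-3
x=5: odd, res = (-5)*2+5 = -5; q=-2
x=12: not odd, res = (-5)-1 = -6; q=10
x=11: odd, res = (-6)*2+11 = -1; q=11
x=7: odd, res = (-1)*2+7 = 5; q=12
res-q = 5-12 = -7

-7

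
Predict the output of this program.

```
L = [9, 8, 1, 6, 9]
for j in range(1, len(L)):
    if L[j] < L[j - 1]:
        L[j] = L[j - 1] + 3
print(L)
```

j=1: 8<9, L[1] = 9+3 = 12 → [9, 12, 1, 6, 9]
j=2: 1<12, L[2] = 12+3 = 15 → [9, 12, 15, 6, 9]
j=3: 6<15, L[3] = 15+3 = 18 → [9, 12, 15, 18, 9]
j=4: 9<18, L[4] = 18+3 = 21 → [9, 12, 15, 18, 21]

[9, 12, 15, 18, 21]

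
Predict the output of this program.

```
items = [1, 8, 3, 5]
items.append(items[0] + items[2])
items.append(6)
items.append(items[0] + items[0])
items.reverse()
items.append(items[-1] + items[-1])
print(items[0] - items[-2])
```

1

append items[0]+items[2] = 1+3 = 4 → [1, 8, 3, 5, 4]
append 6 → [1, 8, 3, 5, 4, 6]
append items[0]+items[0] = 1+1 = 2 → [1, 8, 3, 5, 4, 6, 2]
reverse → [2, 6, 4, 5, 3, 8, 1]
append items[-1]+items[-1] = 1+1 = 2 → [2, 6, 4, 5, 3, 8, 1, 2]
items[0]-items[-2] = 2-1 = 1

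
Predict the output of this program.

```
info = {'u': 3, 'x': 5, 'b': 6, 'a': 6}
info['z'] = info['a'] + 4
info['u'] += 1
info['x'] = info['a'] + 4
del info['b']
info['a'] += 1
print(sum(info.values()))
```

31

info['z'] = info['a']+4 = 10 → {'u': 3, 'x': 5, 'b': 6, 'a': 6, 'z': 10}
info['u'] = 3+1 = 4 → {'u': 4, 'x': 5, 'b': 6, 'a': 6, 'z': 10}
info['x'] = info['a']+4 = 10 → {'u': 4, 'x': 10, 'b': 6, 'a': 6, 'z': 10}
del 'b' → {'u': 4, 'x': 10, 'a': 6, 'z': 10}
info['a'] = 6+1 = 7 → {'u': 4, 'x': 10, 'a': 7, 'z': 10}
sum of values = 31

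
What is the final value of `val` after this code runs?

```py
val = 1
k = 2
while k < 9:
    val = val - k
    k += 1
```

-34

k=2: val = 1-2 = -1
k=3: val = (-1)-3 = -4
k=4: val = (-4)-4 = -8
k=5: val = (-8)-5 = -13
k=6: val = (-13)-6 = -19
k=7: val = (-19)-7 = -26
k=8: val = (-26)-8 = -34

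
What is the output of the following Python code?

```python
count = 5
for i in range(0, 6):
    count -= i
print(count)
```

-10

i=0: count = 5-0 = 5
i=1: count = 5-1 = 4
i=2: count = 4-2 = 2
i=3: count = 2-3 = -1
i=4: count = (-1)-4 = -5
i=5: count = (-5)-5 = -10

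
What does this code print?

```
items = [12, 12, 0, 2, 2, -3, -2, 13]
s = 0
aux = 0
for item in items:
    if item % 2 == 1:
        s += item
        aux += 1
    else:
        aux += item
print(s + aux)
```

item=12: not odd; aux=12
item=12: not odd; aux=24
item=0: not odd; aux=24
item=2: not odd; aux=26
item=2: not odd; aux=28
item=-3: odd, s = 0+(-3) = -3; aux=29
item=-2: not odd; aux=27
item=13: odd, s = (-3)+13 = 10; aux=28
s+aux = 10+28 = 38

38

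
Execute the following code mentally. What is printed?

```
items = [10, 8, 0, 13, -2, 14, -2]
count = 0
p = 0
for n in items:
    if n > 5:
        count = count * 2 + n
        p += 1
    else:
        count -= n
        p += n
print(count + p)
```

158

n=10: >5, count = 0*2+10 = 10; p=1
n=8: >5, count = 10*2+8 = 28; p=2
n=0: not >5, count = 28-0 = 28; p=2
n=13: >5, count = 28*2+13 = 69; p=3
n=-2: not >5, count = 69-(-2) = 71; p=1
n=14: >5, count = 71*2+14 = 156; p=2
n=-2: not >5, count = 156-(-2) = 158; p=0
count+p = 158+0 = 158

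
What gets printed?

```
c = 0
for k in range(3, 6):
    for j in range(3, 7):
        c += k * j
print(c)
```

k=3,j=3: c = 0+9 = 9
k=3,j=4: c = 9+12 = 21
k=3,j=5: c = 21+15 = 36
k=3,j=6: c = 36+18 = 54
k=4,j=3: c = 54+12 = 66
k=4,j=4: c = 66+16 = 82
k=4,j=5: c = 82+20 = 102
k=4,j=6: c = 102+24 = 126
k=5,j=3: c = 126+15 = 141
k=5,j=4: c = 141+20 = 161
k=5,j=5: c = 161+25 = 186
k=5,j=6: c = 186+30 = 216

216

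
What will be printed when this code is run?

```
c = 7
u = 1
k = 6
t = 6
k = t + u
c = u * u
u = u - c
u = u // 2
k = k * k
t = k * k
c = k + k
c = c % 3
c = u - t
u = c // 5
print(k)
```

49

k = 6+1 = 7
c = 1*1 = 1
u = 1-1 = 0
u = 0//2 = 0
k = 7*7 = 49
t = 49*49 = 2401
c = 49+49 = 98
c = 98%3 = 2
c = 0-2401 = -2401
u = (-2401)//5 = -481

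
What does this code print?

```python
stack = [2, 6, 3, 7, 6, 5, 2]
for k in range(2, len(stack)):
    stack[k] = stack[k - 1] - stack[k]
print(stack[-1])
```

k=2: stack[2] = 6-3 = 3 → [2, 6, 3, 7, 6, 5, 2]
k=3: stack[3] = 3-7 = -4 → [2, 6, 3, -4, 6, 5, 2]
k=4: stack[4] = (-4)-6 = -10 → [2, 6, 3, -4, -10, 5, 2]
k=5: stack[5] = (-10)-5 = -15 → [2, 6, 3, -4, -10, -15, 2]
k=6: stack[6] = (-15)-2 = -17 → [2, 6, 3, -4, -10, -15, -17]

-17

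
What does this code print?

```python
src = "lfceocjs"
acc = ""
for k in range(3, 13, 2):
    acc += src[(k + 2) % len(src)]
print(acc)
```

k=3: add src[5]='c' → 'c'
k=5: add src[7]='s' → 'cs'
k=7: add src[1]='f' → 'csf'
k=9: add src[3]='e' → 'csfe'
k=11: add src[5]='c' → 'csfec'

csfec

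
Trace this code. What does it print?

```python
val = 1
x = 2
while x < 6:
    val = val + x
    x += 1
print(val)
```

x=2: val = 1+2 = 3
x=3: val = 3+3 = 6
x=4: val = 6+4 = 10
x=5: val = 10+5 = 15

15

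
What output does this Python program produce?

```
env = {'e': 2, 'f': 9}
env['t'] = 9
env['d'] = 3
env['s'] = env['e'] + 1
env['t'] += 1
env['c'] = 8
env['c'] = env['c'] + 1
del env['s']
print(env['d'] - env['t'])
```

env['t'] = 9 → {'e': 2, 'f': 9, 't': 9}
env['d'] = 3 → {'e': 2, 'f': 9, 't': 9, 'd': 3}
env['s'] = env['e']+1 = 3 → {'e': 2, 'f': 9, 't': 9, 'd': 3, 's': 3}
env['t'] = 9+1 = 10 → {'e': 2, 'f': 9, 't': 10, 'd': 3, 's': 3}
env['c'] = 8 → {'e': 2, 'f': 9, 't': 10, 'd': 3, 's': 3, 'c': 8}
env['c'] = env['c']+1 = 9 → {'e': 2, 'f': 9, 't': 10, 'd': 3, 's': 3, 'c': 9}
del 's' → {'e': 2, 'f': 9, 't': 10, 'd': 3, 'c': 9}
env['d']-env['t'] = 3-10 = -7

-7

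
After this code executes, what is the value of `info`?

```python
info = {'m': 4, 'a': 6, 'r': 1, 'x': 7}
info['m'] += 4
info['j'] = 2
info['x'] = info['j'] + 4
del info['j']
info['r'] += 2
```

info['m'] = 4+4 = 8 → {'m': 8, 'a': 6, 'r': 1, 'x': 7}
info['j'] = 2 → {'m': 8, 'a': 6, 'r': 1, 'x': 7, 'j': 2}
info['x'] = info['j']+4 = 6 → {'m': 8, 'a': 6, 'r': 1, 'x': 6, 'j': 2}
del 'j' → {'m': 8, 'a': 6, 'r': 1, 'x': 6}
info['r'] = 1+2 = 3 → {'m': 8, 'a': 6, 'r': 3, 'x': 6}

{'m': 8, 'a': 6, 'r': 3, 'x': 6}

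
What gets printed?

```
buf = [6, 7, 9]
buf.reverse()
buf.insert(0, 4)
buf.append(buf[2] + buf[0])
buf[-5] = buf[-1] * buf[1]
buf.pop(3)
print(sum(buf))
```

126

reverse → [9, 7, 6]
insert 4 at 0 → [4, 9, 7, 6]
append buf[2]+buf[0] = 7+4 = 11 → [4, 9, 7, 6, 11]
buf[-5] = buf[-1]*buf[1] = 11*9 = 99 → [99, 9, 7, 6, 11]
pop(3) removes 6 → [99, 9, 7, 11]
sum = 126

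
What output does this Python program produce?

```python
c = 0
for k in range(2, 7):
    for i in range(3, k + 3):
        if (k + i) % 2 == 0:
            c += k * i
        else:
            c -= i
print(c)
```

215

k=2,i=3: odd sum, c = 0-3 = -3
k=2,i=4: even sum, c = (-3)+8 = 5
k=3,i=3: even sum, c = 5+9 = 14
k=3,i=4: odd sum, c = 14-4 = 10
k=3,i=5: even sum, c = 10+15 = 25
k=4,i=3: odd sum, c = 25-3 = 22
k=4,i=4: even sum, c = 22+16 = 38
k=4,i=5: odd sum, c = 38-5 = 33
k=4,i=6: even sum, c = 33+24 = 57
k=5,i=3: even sum, c = 57+15 = 72
k=5,i=4: odd sum, c = 72-4 = 68
k=5,i=5: even sum, c = 68+25 = 93
k=5,i=6: odd sum, c = 93-6 = 87
k=5,i=7: even sum, c = 87+35 = 122
k=6,i=3: odd sum, c = 122-3 = 119
k=6,i=4: even sum, c = 119+24 = 143
k=6,i=5: odd sum, c = 143-5 = 138
k=6,i=6: even sum, c = 138+36 = 174
k=6,i=7: odd sum, c = 174-7 = 167
k=6,i=8: even sum, c = 167+48 = 215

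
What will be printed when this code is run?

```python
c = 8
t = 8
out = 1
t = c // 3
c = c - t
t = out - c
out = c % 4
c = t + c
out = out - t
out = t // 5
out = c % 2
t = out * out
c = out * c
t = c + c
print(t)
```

2

t = 8//3 = 2
c = 8-2 = 6
t = 1-6 = -5
out = 6%4 = 2
c = (-5)+6 = 1
out = 2-(-5) = 7
out = (-5)//5 = -1
out = 1%2 = 1
t = 1*1 = 1
c = 1*1 = 1
t = 1+1 = 2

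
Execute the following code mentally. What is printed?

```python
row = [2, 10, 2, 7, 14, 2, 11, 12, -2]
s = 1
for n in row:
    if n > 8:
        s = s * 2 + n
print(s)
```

186

n=2: not >8
n=10: >8, s = 1*2+10 = 12
n=2: not >8
n=7: not >8
n=14: >8, s = 12*2+14 = 38
n=2: not >8
n=11: >8, s = 38*2+11 = 87
n=12: >8, s = 87*2+12 = 186
n=-2: not >8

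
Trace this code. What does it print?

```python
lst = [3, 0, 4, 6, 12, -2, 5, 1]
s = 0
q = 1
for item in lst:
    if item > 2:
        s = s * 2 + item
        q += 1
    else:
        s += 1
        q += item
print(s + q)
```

item=3: >2, s = 0*2+3 = 3; q=2
item=0: not >2, s = 3+1 = 4; q=2
item=4: >2, s = 4*2+4 = 12; q=3
item=6: >2, s = 12*2+6 = 30; q=4
item=12: >2, s = 30*2+12 = 72; q=5
item=-2: not >2, s = 72+1 = 73; q=3
item=5: >2, s = 73*2+5 = 151; q=4
item=1: not >2, s = 151+1 = 152; q=5
s+q = 152+5 = 157

157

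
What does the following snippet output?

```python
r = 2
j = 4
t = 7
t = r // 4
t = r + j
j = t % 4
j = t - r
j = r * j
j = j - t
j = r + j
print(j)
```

t = 2//4 = 0
t = 2+4 = 6
j = 6%4 = 2
j = 6-2 = 4
j = 2*4 = 8
j = 8-6 = 2
j = 2+2 = 4

4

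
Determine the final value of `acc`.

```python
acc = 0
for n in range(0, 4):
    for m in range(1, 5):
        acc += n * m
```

n=0,m=1: acc = 0+0 = 0
n=0,m=2: acc = 0+0 = 0
n=0,m=3: acc = 0+0 = 0
n=0,m=4: acc = 0+0 = 0
n=1,m=1: acc = 0+1 = 1
n=1,m=2: acc = 1+2 = 3
n=1,m=3: acc = 3+3 = 6
n=1,m=4: acc = 6+4 = 10
n=2,m=1: acc = 10+2 = 12
n=2,m=2: acc = 12+4 = 16
n=2,m=3: acc = 16+6 = 22
n=2,m=4: acc = 22+8 = 30
n=3,m=1: acc = 30+3 = 33
n=3,m=2: acc = 33+6 = 39
n=3,m=3: acc = 39+9 = 48
n=3,m=4: acc = 48+12 = 60

60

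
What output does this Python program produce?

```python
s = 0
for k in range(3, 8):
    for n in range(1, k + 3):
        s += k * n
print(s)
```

k=3,n=1: s = 0+3 = 3
k=3,n=2: s = 3+6 = 9
k=3,n=3: s = 9+9 = 18
k=3,n=4: s = 18+12 = 30
k=3,n=5: s = 30+15 = 45
k=4,n=1: s = 45+4 = 49
k=4,n=2: s = 49+8 = 57
k=4,n=3: s = 57+12 = 69
k=4,n=4: s = 69+16 = 85
k=4,n=5: s = 85+20 = 105
k=4,n=6: s = 105+24 = 129
k=5,n=1: s = 129+5 = 134
k=5,n=2: s = 134+10 = 144
k=5,n=3: s = 144+15 = 159
k=5,n=4: s = 159+20 = 179
k=5,n=5: s = 179+25 = 204
k=5,n=6: s = 204+30 = 234
k=5,n=7: s = 234+35 = 269
k=6,n=1: s = 269+6 = 275
k=6,n=2: s = 275+12 = 287
k=6,n=3: s = 287+18 = 305
k=6,n=4: s = 305+24 = 329
k=6,n=5: s = 329+30 = 359
k=6,n=6: s = 359+36 = 395
k=6,n=7: s = 395+42 = 437
k=6,n=8: s = 437+48 = 485
k=7,n=1: s = 485+7 = 492
k=7,n=2: s = 492+14 = 506
k=7,n=3: s = 506+21 = 527
k=7,n=4: s = 527+28 = 555
k=7,n=5: s = 555+35 = 590
k=7,n=6: s = 590+42 = 632
k=7,n=7: s = 632+49 = 681
k=7,n=8: s = 681+56 = 737
k=7,n=9: s = 737+63 = 800

800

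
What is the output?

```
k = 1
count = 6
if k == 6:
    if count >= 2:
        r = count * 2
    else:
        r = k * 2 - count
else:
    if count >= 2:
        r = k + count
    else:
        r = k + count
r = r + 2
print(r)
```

9

k=1, count=6
k == 6 is False; count >= 2 is True
→ r = k + count = 7
r = 7+2 = 9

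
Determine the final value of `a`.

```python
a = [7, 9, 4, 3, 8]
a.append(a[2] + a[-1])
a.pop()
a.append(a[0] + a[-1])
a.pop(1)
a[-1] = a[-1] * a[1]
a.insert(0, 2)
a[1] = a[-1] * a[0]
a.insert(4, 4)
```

append a[2]+a[-1] = 4+8 = 12 → [7, 9, 4, 3, 8, 12]
pop() removes 12 → [7, 9, 4, 3, 8]
append a[0]+a[-1] = 7+8 = 15 → [7, 9, 4, 3, 8, 15]
pop(1) removes 9 → [7, 4, 3, 8, 15]
a[-1] = a[-1]*a[1] = 15*4 = 60 → [7, 4, 3, 8, 60]
insert 2 at 0 → [2, 7, 4, 3, 8, 60]
a[1] = a[-1]*a[0] = 60*2 = 120 → [2, 120, 4, 3, 8, 60]
insert 4 at 4 → [2, 120, 4, 3, 4, 8, 60]

[2, 120, 4, 3, 4, 8, 60]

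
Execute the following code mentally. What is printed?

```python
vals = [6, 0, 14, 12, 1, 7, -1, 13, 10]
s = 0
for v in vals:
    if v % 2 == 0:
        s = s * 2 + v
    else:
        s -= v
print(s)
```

146

v=6: even, s = 0*2+6 = 6
v=0: even, s = 6*2+0 = 12
v=14: even, s = 12*2+14 = 38
v=12: even, s = 38*2+12 = 88
v=1: not even, s = 88-1 = 87
v=7: not even, s = 87-7 = 80
v=-1: not even, s = 80-(-1) = 81
v=13: not even, s = 81-13 = 68
v=10: even, s = 68*2+10 = 146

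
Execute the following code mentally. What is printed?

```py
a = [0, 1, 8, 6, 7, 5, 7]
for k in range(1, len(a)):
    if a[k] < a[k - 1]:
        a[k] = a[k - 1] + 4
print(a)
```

k=1: 1>=0, unchanged → [0, 1, 8, 6, 7, 5, 7]
k=2: 8>=1, unchanged → [0, 1, 8, 6, 7, 5, 7]
k=3: 6<8, a[3] = 8+4 = 12 → [0, 1, 8, 12, 7, 5, 7]
k=4: 7<12, a[4] = 12+4 = 16 → [0, 1, 8, 12, 16, 5, 7]
k=5: 5<16, a[5] = 16+4 = 20 → [0, 1, 8, 12, 16, 20, 7]
k=6: 7<20, a[6] = 20+4 = 24 → [0, 1, 8, 12, 16, 20, 24]

[0, 1, 8, 12, 16, 20, 24]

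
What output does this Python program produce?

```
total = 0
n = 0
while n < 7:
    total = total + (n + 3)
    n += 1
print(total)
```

n=0: total = 0+3 = 3
n=1: total = 3+4 = 7
n=2: total = 7+5 = 12
n=3: total = 12+6 = 18
n=4: total = 18+7 = 25
n=5: total = 25+8 = 33
n=6: total = 33+9 = 42

42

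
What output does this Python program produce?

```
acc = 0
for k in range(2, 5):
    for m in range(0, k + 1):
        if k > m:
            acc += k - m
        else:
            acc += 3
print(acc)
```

28

k=2,m=0: 2>0, acc = 0+2 = 2
k=2,m=1: 2>1, acc = 2+1 = 3
k=2,m=2: not 2>2, acc = 3+3 = 6
k=3,m=0: 3>0, acc = 6+3 = 9
k=3,m=1: 3>1, acc = 9+2 = 11
k=3,m=2: 3>2, acc = 11+1 = 12
k=3,m=3: not 3>3, acc = 12+3 = 15
k=4,m=0: 4>0, acc = 15+4 = 19
k=4,m=1: 4>1, acc = 19+3 = 22
k=4,m=2: 4>2, acc = 22+2 = 24
k=4,m=3: 4>3, acc = 24+1 = 25
k=4,m=4: not 4>4, acc = 25+3 = 28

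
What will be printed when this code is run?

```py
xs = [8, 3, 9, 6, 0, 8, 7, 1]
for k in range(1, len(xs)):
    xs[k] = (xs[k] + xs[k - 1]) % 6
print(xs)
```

k=1: xs[1] = (3+8)%6 = 5 → [8, 5, 9, 6, 0, 8, 7, 1]
k=2: xs[2] = (9+5)%6 = 2 → [8, 5, 2, 6, 0, 8, 7, 1]
k=3: xs[3] = (6+2)%6 = 2 → [8, 5, 2, 2, 0, 8, 7, 1]
k=4: xs[4] = (0+2)%6 = 2 → [8, 5, 2, 2, 2, 8, 7, 1]
k=5: xs[5] = (8+2)%6 = 4 → [8, 5, 2, 2, 2, 4, 7, 1]
k=6: xs[6] = (7+4)%6 = 5 → [8, 5, 2, 2, 2, 4, 5, 1]
k=7: xs[7] = (1+5)%6 = 0 → [8, 5, 2, 2, 2, 4, 5, 0]

[8, 5, 2, 2, 2, 4, 5, 0]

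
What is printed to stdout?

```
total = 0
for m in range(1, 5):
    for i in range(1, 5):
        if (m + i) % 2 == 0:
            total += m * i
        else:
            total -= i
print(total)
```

32

m=1,i=1: even sum, total = 0+1 = 1
m=1,i=2: odd sum, total = 1-2 = -1
m=1,i=3: even sum, total = (-1)+3 = 2
m=1,i=4: odd sum, total = 2-4 = -2
m=2,i=1: odd sum, total = (-2)-1 = -3
m=2,i=2: even sum, total = (-3)+4 = 1
m=2,i=3: odd sum, total = 1-3 = -2
m=2,i=4: even sum, total = (-2)+8 = 6
m=3,i=1: even sum, total = 6+3 = 9
m=3,i=2: odd sum, total = 9-2 = 7
m=3,i=3: even sum, total = 7+9 = 16
m=3,i=4: odd sum, total = 16-4 = 12
m=4,i=1: odd sum, total = 12-1 = 11
m=4,i=2: even sum, total = 11+8 = 19
m=4,i=3: odd sum, total = 19-3 = 16
m=4,i=4: even sum, total = 16+16 = 32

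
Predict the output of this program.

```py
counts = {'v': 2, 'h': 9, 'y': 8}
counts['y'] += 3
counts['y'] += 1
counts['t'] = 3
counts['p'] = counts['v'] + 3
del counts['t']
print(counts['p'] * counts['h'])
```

45

counts['y'] = 8+3 = 11 → {'v': 2, 'h': 9, 'y': 11}
counts['y'] = 11+1 = 12 → {'v': 2, 'h': 9, 'y': 12}
counts['t'] = 3 → {'v': 2, 'h': 9, 'y': 12, 't': 3}
counts['p'] = counts['v']+3 = 5 → {'v': 2, 'h': 9, 'y': 12, 't': 3, 'p': 5}
del 't' → {'v': 2, 'h': 9, 'y': 12, 'p': 5}
counts['p']*counts['h'] = 5*9 = 45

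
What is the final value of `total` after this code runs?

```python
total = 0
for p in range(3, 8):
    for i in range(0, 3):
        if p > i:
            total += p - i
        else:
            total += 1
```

p=3,i=0: 3>0, total = 0+3 = 3
p=3,i=1: 3>1, total = 3+2 = 5
p=3,i=2: 3>2, total = 5+1 = 6
p=4,i=0: 4>0, total = 6+4 = 10
p=4,i=1: 4>1, total = 10+3 = 13
p=4,i=2: 4>2, total = 13+2 = 15
p=5,i=0: 5>0, total = 15+5 = 20
p=5,i=1: 5>1, total = 20+4 = 24
p=5,i=2: 5>2, total = 24+3 = 27
p=6,i=0: 6>0, total = 27+6 = 33
p=6,i=1: 6>1, total = 33+5 = 38
p=6,i=2: 6>2, total = 38+4 = 42
p=7,i=0: 7>0, total = 42+7 = 49
p=7,i=1: 7>1, total = 49+6 = 55
p=7,i=2: 7>2, total = 55+5 = 60

60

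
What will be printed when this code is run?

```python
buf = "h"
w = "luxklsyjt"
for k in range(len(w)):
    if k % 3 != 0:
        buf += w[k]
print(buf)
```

huxlsjt

k=0: skip
k=1: add 'u' → 'hu'
k=2: add 'x' → 'hux'
k=3: skip
k=4: add 'l' → 'huxl'
k=5: add 's' → 'huxls'
k=6: skip
k=7: add 'j' → 'huxlsj'
k=8: add 't' → 'huxlsjt'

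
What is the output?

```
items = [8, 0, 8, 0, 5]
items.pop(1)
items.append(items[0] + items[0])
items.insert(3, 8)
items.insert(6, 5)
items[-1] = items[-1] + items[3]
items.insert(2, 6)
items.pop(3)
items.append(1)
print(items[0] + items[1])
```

16

pop(1) removes 0 → [8, 8, 0, 5]
append items[0]+items[0] = 8+8 = 16 → [8, 8, 0, 5, 16]
insert 8 at 3 → [8, 8, 0, 8, 5, 16]
insert 5 at 6 → [8, 8, 0, 8, 5, 16, 5]
items[-1] = items[-1]+items[3] = 5+8 = 13 → [8, 8, 0, 8, 5, 16, 13]
insert 6 at 2 → [8, 8, 6, 0, 8, 5, 16, 13]
pop(3) removes 0 → [8, 8, 6, 8, 5, 16, 13]
append 1 → [8, 8, 6, 8, 5, 16, 13, 1]
items[0]+items[1] = 8+8 = 16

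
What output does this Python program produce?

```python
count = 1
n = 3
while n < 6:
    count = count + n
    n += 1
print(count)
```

13

n=3: count = 1+3 = 4
n=4: count = 4+4 = 8
n=5: count = 8+5 = 13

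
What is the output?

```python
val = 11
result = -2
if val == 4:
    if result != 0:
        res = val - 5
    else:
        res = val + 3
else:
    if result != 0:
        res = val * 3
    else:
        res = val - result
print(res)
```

val=11, result=-2
val == 4 is False; result != 0 is True
→ res = val * 3 = 33

33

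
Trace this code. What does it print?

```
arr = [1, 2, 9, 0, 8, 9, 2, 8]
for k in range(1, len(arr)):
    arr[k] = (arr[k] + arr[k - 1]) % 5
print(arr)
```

[1, 3, 2, 2, 0, 4, 1, 4]

k=1: arr[1] = (2+1)%5 = 3 → [1, 3, 9, 0, 8, 9, 2, 8]
k=2: arr[2] = (9+3)%5 = 2 → [1, 3, 2, 0, 8, 9, 2, 8]
k=3: arr[3] = (0+2)%5 = 2 → [1, 3, 2, 2, 8, 9, 2, 8]
k=4: arr[4] = (8+2)%5 = 0 → [1, 3, 2, 2, 0, 9, 2, 8]
k=5: arr[5] = (9+0)%5 = 4 → [1, 3, 2, 2, 0, 4, 2, 8]
k=6: arr[6] = (2+4)%5 = 1 → [1, 3, 2, 2, 0, 4, 1, 8]
k=7: arr[7] = (8+1)%5 = 4 → [1, 3, 2, 2, 0, 4, 1, 4]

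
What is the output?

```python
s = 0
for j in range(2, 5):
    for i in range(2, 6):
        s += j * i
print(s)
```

126

j=2,i=2: s = 0+4 = 4
j=2,i=3: s = 4+6 = 10
j=2,i=4: s = 10+8 = 18
j=2,i=5: s = 18+10 = 28
j=3,i=2: s = 28+6 = 34
j=3,i=3: s = 34+9 = 43
j=3,i=4: s = 43+12 = 55
j=3,i=5: s = 55+15 = 70
j=4,i=2: s = 70+8 = 78
j=4,i=3: s = 78+12 = 90
j=4,i=4: s = 90+16 = 106
j=4,i=5: s = 106+20 = 126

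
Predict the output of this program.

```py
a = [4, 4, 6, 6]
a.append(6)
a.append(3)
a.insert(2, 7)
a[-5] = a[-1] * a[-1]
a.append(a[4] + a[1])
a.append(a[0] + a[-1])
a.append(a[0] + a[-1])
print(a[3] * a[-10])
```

24

append 6 → [4, 4, 6, 6, 6]
append 3 → [4, 4, 6, 6, 6, 3]
insert 7 at 2 → [4, 4, 7, 6, 6, 6, 3]
a[-5] = a[-1]*a[-1] = 3*3 = 9 → [4, 4, 9, 6, 6, 6, 3]
append a[4]+a[1] = 6+4 = 10 → [4, 4, 9, 6, 6, 6, 3, 10]
append a[0]+a[-1] = 4+10 = 14 → [4, 4, 9, 6, 6, 6, 3, 10, 14]
append a[0]+a[-1] = 4+14 = 18 → [4, 4, 9, 6, 6, 6, 3, 10, 14, 18]
a[3]*a[-10] = 6*4 = 24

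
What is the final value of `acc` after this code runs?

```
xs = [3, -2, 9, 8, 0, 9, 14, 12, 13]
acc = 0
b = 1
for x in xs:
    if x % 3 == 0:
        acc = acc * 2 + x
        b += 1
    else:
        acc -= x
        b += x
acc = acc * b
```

3003

x=3: %3==0, acc = 0*2+3 = 3; b=2
x=-2: not %3==0, acc = 3-(-2) = 5; b=0
x=9: %3==0, acc = 5*2+9 = 19; b=1
x=8: not %3==0, acc = 19-8 = 11; b=9
x=0: %3==0, acc = 11*2+0 = 22; b=10
x=9: %3==0, acc = 22*2+9 = 53; b=11
x=14: not %3==0, acc = 53-14 = 39; b=25
x=12: %3==0, acc = 39*2+12 = 90; b=26
x=13: not %3==0, acc = 90-13 = 77; b=39
acc*b = 77*39 = 3003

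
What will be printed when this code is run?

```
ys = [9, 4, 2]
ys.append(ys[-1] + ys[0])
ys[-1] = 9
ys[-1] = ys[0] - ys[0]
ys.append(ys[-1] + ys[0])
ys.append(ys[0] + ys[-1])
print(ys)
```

append ys[-1]+ys[0] = 2+9 = 11 → [9, 4, 2, 11]
ys[-1] = 9 → [9, 4, 2, 9]
ys[-1] = ys[0]-ys[0] = 9-9 = 0 → [9, 4, 2, 0]
append ys[-1]+ys[0] = 0+9 = 9 → [9, 4, 2, 0, 9]
append ys[0]+ys[-1] = 9+9 = 18 → [9, 4, 2, 0, 9, 18]

[9, 4, 2, 0, 9, 18]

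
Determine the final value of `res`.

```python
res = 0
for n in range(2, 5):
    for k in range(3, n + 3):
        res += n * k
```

n=2,k=3: res = 0+6 = 6
n=2,k=4: res = 6+8 = 14
n=3,k=3: res = 14+9 = 23
n=3,k=4: res = 23+12 = 35
n=3,k=5: res = 35+15 = 50
n=4,k=3: res = 50+12 = 62
n=4,k=4: res = 62+16 = 78
n=4,k=5: res = 78+20 = 98
n=4,k=6: res = 98+24 = 122

122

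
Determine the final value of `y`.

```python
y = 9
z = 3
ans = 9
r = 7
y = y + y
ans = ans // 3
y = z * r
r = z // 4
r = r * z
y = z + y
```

24

y = 9+9 = 18
ans = 9//3 = 3
y = 3*7 = 21
r = 3//4 = 0
r = 0*3 = 0
y = 3+21 = 24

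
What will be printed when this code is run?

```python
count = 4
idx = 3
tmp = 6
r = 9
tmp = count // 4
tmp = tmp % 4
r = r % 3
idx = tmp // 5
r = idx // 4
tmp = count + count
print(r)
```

tmp = 4//4 = 1
tmp = 1%4 = 1
r = 9%3 = 0
idx = 1//5 = 0
r = 0//4 = 0
tmp = 4+4 = 8

0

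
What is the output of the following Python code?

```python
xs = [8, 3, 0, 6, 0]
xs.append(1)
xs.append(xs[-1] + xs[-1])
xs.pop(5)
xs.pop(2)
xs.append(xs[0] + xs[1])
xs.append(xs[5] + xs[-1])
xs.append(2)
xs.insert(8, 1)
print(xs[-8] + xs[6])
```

append 1 → [8, 3, 0, 6, 0, 1]
append xs[-1]+xs[-1] = 1+1 = 2 → [8, 3, 0, 6, 0, 1, 2]
pop(5) removes 1 → [8, 3, 0, 6, 0, 2]
pop(2) removes 0 → [8, 3, 6, 0, 2]
append xs[0]+xs[1] = 8+3 = 11 → [8, 3, 6, 0, 2, 11]
append xs[5]+xs[-1] = 11+11 = 22 → [8, 3, 6, 0, 2, 11, 22]
append 2 → [8, 3, 6, 0, 2, 11, 22, 2]
insert 1 at 8 → [8, 3, 6, 0, 2, 11, 22, 2, 1]
xs[-8]+xs[6] = 3+22 = 25

25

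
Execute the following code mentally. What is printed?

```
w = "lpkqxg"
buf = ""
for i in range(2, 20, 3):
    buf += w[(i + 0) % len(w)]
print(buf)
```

i=2: add w[2]='k' → 'k'
i=5: add w[5]='g' → 'kg'
i=8: add w[2]='k' → 'kgk'
i=11: add w[5]='g' → 'kgkg'
i=14: add w[2]='k' → 'kgkgk'
i=17: add w[5]='g' → 'kgkgkg'

kgkgkg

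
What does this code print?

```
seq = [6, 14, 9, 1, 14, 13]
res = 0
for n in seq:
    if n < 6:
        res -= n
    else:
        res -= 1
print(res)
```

-6

n=6: not <6, res = 0-1 = -1
n=14: not <6, res = (-1)-1 = -2
n=9: not <6, res = (-2)-1 = -3
n=1: <6, res = (-3)-1 = -4
n=14: not <6, res = (-4)-1 = -5
n=13: not <6, res = (-5)-1 = -6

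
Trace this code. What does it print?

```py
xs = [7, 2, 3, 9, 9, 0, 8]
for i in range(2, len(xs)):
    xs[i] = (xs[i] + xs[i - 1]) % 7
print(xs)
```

i=2: xs[2] = (3+2)%7 = 5 → [7, 2, 5, 9, 9, 0, 8]
i=3: xs[3] = (9+5)%7 = 0 → [7, 2, 5, 0, 9, 0, 8]
i=4: xs[4] = (9+0)%7 = 2 → [7, 2, 5, 0, 2, 0, 8]
i=5: xs[5] = (0+2)%7 = 2 → [7, 2, 5, 0, 2, 2, 8]
i=6: xs[6] = (8+2)%7 = 3 → [7, 2, 5, 0, 2, 2, 3]

[7, 2, 5, 0, 2, 2, 3]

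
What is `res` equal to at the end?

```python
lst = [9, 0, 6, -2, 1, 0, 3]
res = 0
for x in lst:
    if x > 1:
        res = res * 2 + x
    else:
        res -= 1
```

41

x=9: >1, res = 0*2+9 = 9
x=0: not >1, res = 9-1 = 8
x=6: >1, res = 8*2+6 = 22
x=-2: not >1, res = 22-1 = 21
x=1: not >1, res = 21-1 = 20
x=0: not >1, res = 20-1 = 19
x=3: >1, res = 19*2+3 = 41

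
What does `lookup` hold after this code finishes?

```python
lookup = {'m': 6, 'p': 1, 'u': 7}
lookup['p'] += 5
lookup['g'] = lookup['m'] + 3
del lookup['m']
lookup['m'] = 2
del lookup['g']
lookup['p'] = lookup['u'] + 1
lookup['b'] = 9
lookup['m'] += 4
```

lookup['p'] = 1+5 = 6 → {'m': 6, 'p': 6, 'u': 7}
lookup['g'] = lookup['m']+3 = 9 → {'m': 6, 'p': 6, 'u': 7, 'g': 9}
del 'm' → {'p': 6, 'u': 7, 'g': 9}
lookup['m'] = 2 → {'p': 6, 'u': 7, 'g': 9, 'm': 2}
del 'g' → {'p': 6, 'u': 7, 'm': 2}
lookup['p'] = lookup['u']+1 = 8 → {'p': 8, 'u': 7, 'm': 2}
lookup['b'] = 9 → {'p': 8, 'u': 7, 'm': 2, 'b': 9}
lookup['m'] = 2+4 = 6 → {'p': 8, 'u': 7, 'm': 6, 'b': 9}

{'p': 8, 'u': 7, 'm': 6, 'b': 9}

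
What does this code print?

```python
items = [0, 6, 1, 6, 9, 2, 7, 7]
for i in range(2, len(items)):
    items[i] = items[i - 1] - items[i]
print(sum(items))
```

i=2: items[2] = 6-1 = 5 → [0, 6, 5, 6, 9, 2, 7, 7]
i=3: items[3] = 5-6 = -1 → [0, 6, 5, -1, 9, 2, 7, 7]
i=4: items[4] = (-1)-9 = -10 → [0, 6, 5, -1, -10, 2, 7, 7]
i=5: items[5] = (-10)-2 = -12 → [0, 6, 5, -1, -10, -12, 7, 7]
i=6: items[6] = (-12)-7 = -19 → [0, 6, 5, -1, -10, -12, -19, 7]
i=7: items[7] = (-19)-7 = -26 → [0, 6, 5, -1, -10, -12, -19, -26]
sum = -57

-57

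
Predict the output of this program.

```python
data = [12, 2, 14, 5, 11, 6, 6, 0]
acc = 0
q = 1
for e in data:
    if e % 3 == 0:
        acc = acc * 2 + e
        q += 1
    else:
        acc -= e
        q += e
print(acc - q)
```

-161

e=12: %3==0, acc = 0*2+12 = 12; q=2
e=2: not %3==0, acc = 12-2 = 10; q=4
e=14: not %3==0, acc = 10-14 = -4; q=18
e=5: not %3==0, acc = (-4)-5 = -9; q=23
e=11: not %3==0, acc = (-9)-11 = -20; q=34
e=6: %3==0, acc = (-20)*2+6 = -34; q=35
e=6: %3==0, acc = (-34)*2+6 = -62; q=36
e=0: %3==0, acc = (-62)*2+0 = -124; q=37
acc-q = (-124)-37 = -161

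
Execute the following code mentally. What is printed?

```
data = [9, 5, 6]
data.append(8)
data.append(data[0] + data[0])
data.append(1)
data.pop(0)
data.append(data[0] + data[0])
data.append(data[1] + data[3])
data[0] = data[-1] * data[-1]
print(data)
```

append 8 → [9, 5, 6, 8]
append data[0]+data[0] = 9+9 = 18 → [9, 5, 6, 8, 18]
append 1 → [9, 5, 6, 8, 18, 1]
pop(0) removes 9 → [5, 6, 8, 18, 1]
append data[0]+data[0] = 5+5 = 10 → [5, 6, 8, 18, 1, 10]
append data[1]+data[3] = 6+18 = 24 → [5, 6, 8, 18, 1, 10, 24]
data[0] = data[-1]*data[-1] = 24*24 = 576 → [576, 6, 8, 18, 1, 10, 24]

[576, 6, 8, 18, 1, 10, 24]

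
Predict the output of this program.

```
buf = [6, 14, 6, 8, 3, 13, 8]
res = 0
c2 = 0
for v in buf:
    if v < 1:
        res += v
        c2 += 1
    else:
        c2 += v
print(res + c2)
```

v=6: not <1; c2=6
v=14: not <1; c2=20
v=6: not <1; c2=26
v=8: not <1; c2=34
v=3: not <1; c2=37
v=13: not <1; c2=50
v=8: not <1; c2=58
res+c2 = 0+58 = 58

58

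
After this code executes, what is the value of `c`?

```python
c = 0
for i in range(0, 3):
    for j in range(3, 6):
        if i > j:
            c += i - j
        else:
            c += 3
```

27

i=0,j=3: not 0>3, c = 0+3 = 3
i=0,j=4: not 0>4, c = 3+3 = 6
i=0,j=5: not 0>5, c = 6+3 = 9
i=1,j=3: not 1>3, c = 9+3 = 12
i=1,j=4: not 1>4, c = 12+3 = 15
i=1,j=5: not 1>5, c = 15+3 = 18
i=2,j=3: not 2>3, c = 18+3 = 21
i=2,j=4: not 2>4, c = 21+3 = 24
i=2,j=5: not 2>5, c = 24+3 = 27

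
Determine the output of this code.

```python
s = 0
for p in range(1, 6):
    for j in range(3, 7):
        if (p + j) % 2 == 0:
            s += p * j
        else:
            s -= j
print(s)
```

86

p=1,j=3: even sum, s = 0+3 = 3
p=1,j=4: odd sum, s = 3-4 = -1
p=1,j=5: even sum, s = (-1)+5 = 4
p=1,j=6: odd sum, s = 4-6 = -2
p=2,j=3: odd sum, s = (-2)-3 = -5
p=2,j=4: even sum, s = (-5)+8 = 3
p=2,j=5: odd sum, s = 3-5 = -2
p=2,j=6: even sum, s = (-2)+12 = 10
p=3,j=3: even sum, s = 10+9 = 19
p=3,j=4: odd sum, s = 19-4 = 15
p=3,j=5: even sum, s = 15+15 = 30
p=3,j=6: odd sum, s = 30-6 = 24
p=4,j=3: odd sum, s = 24-3 = 21
p=4,j=4: even sum, s = 21+16 = 37
p=4,j=5: odd sum, s = 37-5 = 32
p=4,j=6: even sum, s = 32+24 = 56
p=5,j=3: even sum, s = 56+15 = 71
p=5,j=4: odd sum, s = 71-4 = 67
p=5,j=5: even sum, s = 67+25 = 92
p=5,j=6: odd sum, s = 92-6 = 86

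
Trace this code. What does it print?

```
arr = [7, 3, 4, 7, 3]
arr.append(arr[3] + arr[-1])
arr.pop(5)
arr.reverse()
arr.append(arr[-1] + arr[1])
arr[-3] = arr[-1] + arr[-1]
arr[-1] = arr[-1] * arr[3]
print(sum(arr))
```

441

append arr[3]+arr[-1] = 7+3 = 10 → [7, 3, 4, 7, 3, 10]
pop(5) removes 10 → [7, 3, 4, 7, 3]
reverse → [3, 7, 4, 3, 7]
append arr[-1]+arr[1] = 7+7 = 14 → [3, 7, 4, 3, 7, 14]
arr[-3] = arr[-1]+arr[-1] = 14+14 = 28 → [3, 7, 4, 28, 7, 14]
arr[-1] = arr[-1]*arr[3] = 14*28 = 392 → [3, 7, 4, 28, 7, 392]
sum = 441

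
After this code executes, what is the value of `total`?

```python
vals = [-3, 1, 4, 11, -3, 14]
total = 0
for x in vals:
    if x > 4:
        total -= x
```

-25

x=-3: not >4
x=1: not >4
x=4: not >4
x=11: >4, total = 0-11 = -11
x=-3: not >4
x=14: >4, total = (-11)-14 = -25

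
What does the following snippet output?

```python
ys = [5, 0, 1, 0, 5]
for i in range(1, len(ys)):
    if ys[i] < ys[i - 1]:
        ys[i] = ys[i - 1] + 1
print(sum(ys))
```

i=1: 0<5, ys[1] = 5+1 = 6 → [5, 6, 1, 0, 5]
i=2: 1<6, ys[2] = 6+1 = 7 → [5, 6, 7, 0, 5]
i=3: 0<7, ys[3] = 7+1 = 8 → [5, 6, 7, 8, 5]
i=4: 5<8, ys[4] = 8+1 = 9 → [5, 6, 7, 8, 9]
sum = 35

35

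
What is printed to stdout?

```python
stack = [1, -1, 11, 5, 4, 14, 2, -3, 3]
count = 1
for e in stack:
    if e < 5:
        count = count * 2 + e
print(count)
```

e=1: <5, count = 1*2+1 = 3
e=-1: <5, count = 3*2+(-1) = 5
e=11: not <5
e=5: not <5
e=4: <5, count = 5*2+4 = 14
e=14: not <5
e=2: <5, count = 14*2+2 = 30
e=-3: <5, count = 30*2+(-3) = 57
e=3: <5, count = 57*2+3 = 117

117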